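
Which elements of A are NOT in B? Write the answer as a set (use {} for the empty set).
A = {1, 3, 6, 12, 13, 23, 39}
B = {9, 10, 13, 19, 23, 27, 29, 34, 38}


Set A = {1, 3, 6, 12, 13, 23, 39}
Set B = {9, 10, 13, 19, 23, 27, 29, 34, 38}
Check each element of A against B:
1 ∉ B (include), 3 ∉ B (include), 6 ∉ B (include), 12 ∉ B (include), 13 ∈ B, 23 ∈ B, 39 ∉ B (include)
Elements of A not in B: {1, 3, 6, 12, 39}

{1, 3, 6, 12, 39}


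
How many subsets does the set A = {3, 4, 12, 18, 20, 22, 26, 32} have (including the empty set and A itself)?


Set A = {3, 4, 12, 18, 20, 22, 26, 32}
|A| = 8
The power set P(A) contains all subsets of A.
|P(A)| = 2^|A| = 2^8 = 256

256


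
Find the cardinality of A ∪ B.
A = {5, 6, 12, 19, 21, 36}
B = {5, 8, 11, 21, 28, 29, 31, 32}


Set A = {5, 6, 12, 19, 21, 36}, |A| = 6
Set B = {5, 8, 11, 21, 28, 29, 31, 32}, |B| = 8
A ∩ B = {5, 21}, |A ∩ B| = 2
|A ∪ B| = |A| + |B| - |A ∩ B| = 6 + 8 - 2 = 12

12


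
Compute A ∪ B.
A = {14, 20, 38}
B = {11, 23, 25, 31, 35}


Set A = {14, 20, 38}
Set B = {11, 23, 25, 31, 35}
A ∪ B includes all elements in either set.
Elements from A: {14, 20, 38}
Elements from B not already included: {11, 23, 25, 31, 35}
A ∪ B = {11, 14, 20, 23, 25, 31, 35, 38}

{11, 14, 20, 23, 25, 31, 35, 38}


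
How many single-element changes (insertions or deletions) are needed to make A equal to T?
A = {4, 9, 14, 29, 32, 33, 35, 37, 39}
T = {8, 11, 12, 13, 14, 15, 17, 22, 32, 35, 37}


Set A = {4, 9, 14, 29, 32, 33, 35, 37, 39}
Set T = {8, 11, 12, 13, 14, 15, 17, 22, 32, 35, 37}
Elements to remove from A (in A, not in T): {4, 9, 29, 33, 39} → 5 removals
Elements to add to A (in T, not in A): {8, 11, 12, 13, 15, 17, 22} → 7 additions
Total edits = 5 + 7 = 12

12


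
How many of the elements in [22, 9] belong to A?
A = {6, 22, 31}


Set A = {6, 22, 31}
Candidates: [22, 9]
Check each candidate:
22 ∈ A, 9 ∉ A
Count of candidates in A: 1

1


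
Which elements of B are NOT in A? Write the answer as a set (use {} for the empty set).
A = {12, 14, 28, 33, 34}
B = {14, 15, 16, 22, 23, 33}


Set A = {12, 14, 28, 33, 34}
Set B = {14, 15, 16, 22, 23, 33}
Check each element of B against A:
14 ∈ A, 15 ∉ A (include), 16 ∉ A (include), 22 ∉ A (include), 23 ∉ A (include), 33 ∈ A
Elements of B not in A: {15, 16, 22, 23}

{15, 16, 22, 23}


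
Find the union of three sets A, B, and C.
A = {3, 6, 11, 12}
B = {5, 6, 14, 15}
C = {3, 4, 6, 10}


Set A = {3, 6, 11, 12}
Set B = {5, 6, 14, 15}
Set C = {3, 4, 6, 10}
First, A ∪ B = {3, 5, 6, 11, 12, 14, 15}
Then, (A ∪ B) ∪ C = {3, 4, 5, 6, 10, 11, 12, 14, 15}

{3, 4, 5, 6, 10, 11, 12, 14, 15}


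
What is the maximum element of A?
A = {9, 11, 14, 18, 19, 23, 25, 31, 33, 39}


Set A = {9, 11, 14, 18, 19, 23, 25, 31, 33, 39}
Elements in ascending order: 9, 11, 14, 18, 19, 23, 25, 31, 33, 39
The largest element is 39.

39


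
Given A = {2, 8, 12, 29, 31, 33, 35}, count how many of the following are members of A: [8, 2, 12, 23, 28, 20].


Set A = {2, 8, 12, 29, 31, 33, 35}
Candidates: [8, 2, 12, 23, 28, 20]
Check each candidate:
8 ∈ A, 2 ∈ A, 12 ∈ A, 23 ∉ A, 28 ∉ A, 20 ∉ A
Count of candidates in A: 3

3


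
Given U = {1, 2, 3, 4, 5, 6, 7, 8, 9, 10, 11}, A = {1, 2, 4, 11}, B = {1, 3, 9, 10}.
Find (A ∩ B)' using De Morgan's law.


U = {1, 2, 3, 4, 5, 6, 7, 8, 9, 10, 11}
A = {1, 2, 4, 11}, B = {1, 3, 9, 10}
A ∩ B = {1}
(A ∩ B)' = U \ (A ∩ B) = {2, 3, 4, 5, 6, 7, 8, 9, 10, 11}
Verification via A' ∪ B': A' = {3, 5, 6, 7, 8, 9, 10}, B' = {2, 4, 5, 6, 7, 8, 11}
A' ∪ B' = {2, 3, 4, 5, 6, 7, 8, 9, 10, 11} ✓

{2, 3, 4, 5, 6, 7, 8, 9, 10, 11}


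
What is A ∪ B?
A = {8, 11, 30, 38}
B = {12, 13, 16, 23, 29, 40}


Set A = {8, 11, 30, 38}
Set B = {12, 13, 16, 23, 29, 40}
A ∪ B includes all elements in either set.
Elements from A: {8, 11, 30, 38}
Elements from B not already included: {12, 13, 16, 23, 29, 40}
A ∪ B = {8, 11, 12, 13, 16, 23, 29, 30, 38, 40}

{8, 11, 12, 13, 16, 23, 29, 30, 38, 40}


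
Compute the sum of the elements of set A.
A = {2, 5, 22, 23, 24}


Set A = {2, 5, 22, 23, 24}
Sum = 2 + 5 + 22 + 23 + 24 = 76

76


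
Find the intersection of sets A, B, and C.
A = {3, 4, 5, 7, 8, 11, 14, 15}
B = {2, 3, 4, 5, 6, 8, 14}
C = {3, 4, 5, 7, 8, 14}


Set A = {3, 4, 5, 7, 8, 11, 14, 15}
Set B = {2, 3, 4, 5, 6, 8, 14}
Set C = {3, 4, 5, 7, 8, 14}
First, A ∩ B = {3, 4, 5, 8, 14}
Then, (A ∩ B) ∩ C = {3, 4, 5, 8, 14}

{3, 4, 5, 8, 14}


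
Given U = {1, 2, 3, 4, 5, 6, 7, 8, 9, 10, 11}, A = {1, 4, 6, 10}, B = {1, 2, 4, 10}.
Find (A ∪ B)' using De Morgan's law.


U = {1, 2, 3, 4, 5, 6, 7, 8, 9, 10, 11}
A = {1, 4, 6, 10}, B = {1, 2, 4, 10}
A ∪ B = {1, 2, 4, 6, 10}
(A ∪ B)' = U \ (A ∪ B) = {3, 5, 7, 8, 9, 11}
Verification via A' ∩ B': A' = {2, 3, 5, 7, 8, 9, 11}, B' = {3, 5, 6, 7, 8, 9, 11}
A' ∩ B' = {3, 5, 7, 8, 9, 11} ✓

{3, 5, 7, 8, 9, 11}


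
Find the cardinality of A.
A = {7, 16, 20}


Set A = {7, 16, 20}
Listing elements: 7, 16, 20
Counting: 3 elements
|A| = 3

3


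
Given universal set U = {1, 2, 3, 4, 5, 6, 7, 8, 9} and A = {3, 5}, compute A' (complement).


Universal set U = {1, 2, 3, 4, 5, 6, 7, 8, 9}
Set A = {3, 5}
A' = U \ A = elements in U but not in A
Checking each element of U:
1 (not in A, include), 2 (not in A, include), 3 (in A, exclude), 4 (not in A, include), 5 (in A, exclude), 6 (not in A, include), 7 (not in A, include), 8 (not in A, include), 9 (not in A, include)
A' = {1, 2, 4, 6, 7, 8, 9}

{1, 2, 4, 6, 7, 8, 9}


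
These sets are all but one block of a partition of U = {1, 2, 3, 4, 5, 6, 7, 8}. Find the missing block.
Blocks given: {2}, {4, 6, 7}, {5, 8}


U = {1, 2, 3, 4, 5, 6, 7, 8}
Shown blocks: {2}, {4, 6, 7}, {5, 8}
A partition's blocks are pairwise disjoint and cover U, so the missing block = U \ (union of shown blocks).
Union of shown blocks: {2, 4, 5, 6, 7, 8}
Missing block = U \ (union) = {1, 3}

{1, 3}


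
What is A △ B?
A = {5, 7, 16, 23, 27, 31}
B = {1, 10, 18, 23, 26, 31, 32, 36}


Set A = {5, 7, 16, 23, 27, 31}
Set B = {1, 10, 18, 23, 26, 31, 32, 36}
A △ B = (A \ B) ∪ (B \ A)
Elements in A but not B: {5, 7, 16, 27}
Elements in B but not A: {1, 10, 18, 26, 32, 36}
A △ B = {1, 5, 7, 10, 16, 18, 26, 27, 32, 36}

{1, 5, 7, 10, 16, 18, 26, 27, 32, 36}


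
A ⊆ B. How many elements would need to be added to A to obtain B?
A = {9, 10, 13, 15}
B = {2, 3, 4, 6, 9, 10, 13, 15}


Set A = {9, 10, 13, 15}, |A| = 4
Set B = {2, 3, 4, 6, 9, 10, 13, 15}, |B| = 8
Since A ⊆ B: B \ A = {2, 3, 4, 6}
|B| - |A| = 8 - 4 = 4

4


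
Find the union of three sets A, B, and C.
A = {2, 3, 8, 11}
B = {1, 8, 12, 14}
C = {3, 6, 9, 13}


Set A = {2, 3, 8, 11}
Set B = {1, 8, 12, 14}
Set C = {3, 6, 9, 13}
First, A ∪ B = {1, 2, 3, 8, 11, 12, 14}
Then, (A ∪ B) ∪ C = {1, 2, 3, 6, 8, 9, 11, 12, 13, 14}

{1, 2, 3, 6, 8, 9, 11, 12, 13, 14}


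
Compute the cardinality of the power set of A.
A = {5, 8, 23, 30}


Set A = {5, 8, 23, 30}
|A| = 4
The power set P(A) contains all subsets of A.
|P(A)| = 2^|A| = 2^4 = 16

16


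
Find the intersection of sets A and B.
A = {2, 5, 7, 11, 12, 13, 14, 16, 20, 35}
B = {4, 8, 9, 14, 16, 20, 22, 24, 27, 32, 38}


Set A = {2, 5, 7, 11, 12, 13, 14, 16, 20, 35}
Set B = {4, 8, 9, 14, 16, 20, 22, 24, 27, 32, 38}
A ∩ B includes only elements in both sets.
Check each element of A against B:
2 ✗, 5 ✗, 7 ✗, 11 ✗, 12 ✗, 13 ✗, 14 ✓, 16 ✓, 20 ✓, 35 ✗
A ∩ B = {14, 16, 20}

{14, 16, 20}


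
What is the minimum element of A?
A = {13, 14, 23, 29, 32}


Set A = {13, 14, 23, 29, 32}
Elements in ascending order: 13, 14, 23, 29, 32
The smallest element is 13.

13


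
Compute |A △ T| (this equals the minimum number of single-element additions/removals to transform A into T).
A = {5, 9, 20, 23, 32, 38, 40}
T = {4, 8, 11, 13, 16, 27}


Set A = {5, 9, 20, 23, 32, 38, 40}
Set T = {4, 8, 11, 13, 16, 27}
Elements to remove from A (in A, not in T): {5, 9, 20, 23, 32, 38, 40} → 7 removals
Elements to add to A (in T, not in A): {4, 8, 11, 13, 16, 27} → 6 additions
Total edits = 7 + 6 = 13

13


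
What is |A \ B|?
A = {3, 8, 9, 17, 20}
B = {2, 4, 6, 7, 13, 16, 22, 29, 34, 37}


Set A = {3, 8, 9, 17, 20}
Set B = {2, 4, 6, 7, 13, 16, 22, 29, 34, 37}
A \ B = {3, 8, 9, 17, 20}
|A \ B| = 5

5


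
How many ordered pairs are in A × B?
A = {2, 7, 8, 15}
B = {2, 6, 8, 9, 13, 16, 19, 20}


Set A = {2, 7, 8, 15} has 4 elements.
Set B = {2, 6, 8, 9, 13, 16, 19, 20} has 8 elements.
|A × B| = |A| × |B| = 4 × 8 = 32

32


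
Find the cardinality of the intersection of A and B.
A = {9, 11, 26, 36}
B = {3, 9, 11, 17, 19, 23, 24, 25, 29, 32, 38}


Set A = {9, 11, 26, 36}
Set B = {3, 9, 11, 17, 19, 23, 24, 25, 29, 32, 38}
A ∩ B = {9, 11}
|A ∩ B| = 2

2


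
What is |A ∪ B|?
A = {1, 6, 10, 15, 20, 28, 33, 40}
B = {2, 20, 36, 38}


Set A = {1, 6, 10, 15, 20, 28, 33, 40}, |A| = 8
Set B = {2, 20, 36, 38}, |B| = 4
A ∩ B = {20}, |A ∩ B| = 1
|A ∪ B| = |A| + |B| - |A ∩ B| = 8 + 4 - 1 = 11

11


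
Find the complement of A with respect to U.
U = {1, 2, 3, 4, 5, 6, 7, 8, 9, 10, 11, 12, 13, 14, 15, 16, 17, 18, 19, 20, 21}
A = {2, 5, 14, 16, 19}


Universal set U = {1, 2, 3, 4, 5, 6, 7, 8, 9, 10, 11, 12, 13, 14, 15, 16, 17, 18, 19, 20, 21}
Set A = {2, 5, 14, 16, 19}
A' = U \ A = elements in U but not in A
Checking each element of U:
1 (not in A, include), 2 (in A, exclude), 3 (not in A, include), 4 (not in A, include), 5 (in A, exclude), 6 (not in A, include), 7 (not in A, include), 8 (not in A, include), 9 (not in A, include), 10 (not in A, include), 11 (not in A, include), 12 (not in A, include), 13 (not in A, include), 14 (in A, exclude), 15 (not in A, include), 16 (in A, exclude), 17 (not in A, include), 18 (not in A, include), 19 (in A, exclude), 20 (not in A, include), 21 (not in A, include)
A' = {1, 3, 4, 6, 7, 8, 9, 10, 11, 12, 13, 15, 17, 18, 20, 21}

{1, 3, 4, 6, 7, 8, 9, 10, 11, 12, 13, 15, 17, 18, 20, 21}


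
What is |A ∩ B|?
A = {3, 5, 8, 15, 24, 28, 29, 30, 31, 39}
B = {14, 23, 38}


Set A = {3, 5, 8, 15, 24, 28, 29, 30, 31, 39}
Set B = {14, 23, 38}
A ∩ B = {}
|A ∩ B| = 0

0


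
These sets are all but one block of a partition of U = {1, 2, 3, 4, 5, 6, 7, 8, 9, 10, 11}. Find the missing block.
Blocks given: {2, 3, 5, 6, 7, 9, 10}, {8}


U = {1, 2, 3, 4, 5, 6, 7, 8, 9, 10, 11}
Shown blocks: {2, 3, 5, 6, 7, 9, 10}, {8}
A partition's blocks are pairwise disjoint and cover U, so the missing block = U \ (union of shown blocks).
Union of shown blocks: {2, 3, 5, 6, 7, 8, 9, 10}
Missing block = U \ (union) = {1, 4, 11}

{1, 4, 11}


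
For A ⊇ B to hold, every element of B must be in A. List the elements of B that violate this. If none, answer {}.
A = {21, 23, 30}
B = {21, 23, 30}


Set A = {21, 23, 30}
Set B = {21, 23, 30}
Check each element of B against A:
21 ∈ A, 23 ∈ A, 30 ∈ A
Elements of B not in A: {}

{}


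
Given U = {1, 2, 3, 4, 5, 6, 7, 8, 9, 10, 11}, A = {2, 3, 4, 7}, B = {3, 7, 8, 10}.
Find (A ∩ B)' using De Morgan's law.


U = {1, 2, 3, 4, 5, 6, 7, 8, 9, 10, 11}
A = {2, 3, 4, 7}, B = {3, 7, 8, 10}
A ∩ B = {3, 7}
(A ∩ B)' = U \ (A ∩ B) = {1, 2, 4, 5, 6, 8, 9, 10, 11}
Verification via A' ∪ B': A' = {1, 5, 6, 8, 9, 10, 11}, B' = {1, 2, 4, 5, 6, 9, 11}
A' ∪ B' = {1, 2, 4, 5, 6, 8, 9, 10, 11} ✓

{1, 2, 4, 5, 6, 8, 9, 10, 11}


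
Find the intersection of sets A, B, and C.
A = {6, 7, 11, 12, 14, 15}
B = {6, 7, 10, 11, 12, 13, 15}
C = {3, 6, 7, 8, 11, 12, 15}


Set A = {6, 7, 11, 12, 14, 15}
Set B = {6, 7, 10, 11, 12, 13, 15}
Set C = {3, 6, 7, 8, 11, 12, 15}
First, A ∩ B = {6, 7, 11, 12, 15}
Then, (A ∩ B) ∩ C = {6, 7, 11, 12, 15}

{6, 7, 11, 12, 15}


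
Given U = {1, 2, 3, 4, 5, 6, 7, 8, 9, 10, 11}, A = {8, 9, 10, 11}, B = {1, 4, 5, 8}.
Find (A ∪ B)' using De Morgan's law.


U = {1, 2, 3, 4, 5, 6, 7, 8, 9, 10, 11}
A = {8, 9, 10, 11}, B = {1, 4, 5, 8}
A ∪ B = {1, 4, 5, 8, 9, 10, 11}
(A ∪ B)' = U \ (A ∪ B) = {2, 3, 6, 7}
Verification via A' ∩ B': A' = {1, 2, 3, 4, 5, 6, 7}, B' = {2, 3, 6, 7, 9, 10, 11}
A' ∩ B' = {2, 3, 6, 7} ✓

{2, 3, 6, 7}


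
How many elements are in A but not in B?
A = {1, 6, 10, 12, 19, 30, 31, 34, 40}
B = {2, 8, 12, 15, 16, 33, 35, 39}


Set A = {1, 6, 10, 12, 19, 30, 31, 34, 40}
Set B = {2, 8, 12, 15, 16, 33, 35, 39}
A \ B = {1, 6, 10, 19, 30, 31, 34, 40}
|A \ B| = 8

8


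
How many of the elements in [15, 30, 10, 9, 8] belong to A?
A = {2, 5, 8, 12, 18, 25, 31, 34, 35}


Set A = {2, 5, 8, 12, 18, 25, 31, 34, 35}
Candidates: [15, 30, 10, 9, 8]
Check each candidate:
15 ∉ A, 30 ∉ A, 10 ∉ A, 9 ∉ A, 8 ∈ A
Count of candidates in A: 1

1


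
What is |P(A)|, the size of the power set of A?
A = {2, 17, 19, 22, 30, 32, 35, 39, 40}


Set A = {2, 17, 19, 22, 30, 32, 35, 39, 40}
|A| = 9
The power set P(A) contains all subsets of A.
|P(A)| = 2^|A| = 2^9 = 512

512


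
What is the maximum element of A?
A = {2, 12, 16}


Set A = {2, 12, 16}
Elements in ascending order: 2, 12, 16
The largest element is 16.

16


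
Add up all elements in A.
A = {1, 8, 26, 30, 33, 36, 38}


Set A = {1, 8, 26, 30, 33, 36, 38}
Sum = 1 + 8 + 26 + 30 + 33 + 36 + 38 = 172

172


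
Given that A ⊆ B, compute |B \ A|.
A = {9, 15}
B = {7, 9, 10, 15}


Set A = {9, 15}, |A| = 2
Set B = {7, 9, 10, 15}, |B| = 4
Since A ⊆ B: B \ A = {7, 10}
|B| - |A| = 4 - 2 = 2

2


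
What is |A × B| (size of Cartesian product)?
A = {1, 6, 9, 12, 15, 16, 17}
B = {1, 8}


Set A = {1, 6, 9, 12, 15, 16, 17} has 7 elements.
Set B = {1, 8} has 2 elements.
|A × B| = |A| × |B| = 7 × 2 = 14

14


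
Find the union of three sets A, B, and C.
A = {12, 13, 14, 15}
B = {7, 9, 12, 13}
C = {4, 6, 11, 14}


Set A = {12, 13, 14, 15}
Set B = {7, 9, 12, 13}
Set C = {4, 6, 11, 14}
First, A ∪ B = {7, 9, 12, 13, 14, 15}
Then, (A ∪ B) ∪ C = {4, 6, 7, 9, 11, 12, 13, 14, 15}

{4, 6, 7, 9, 11, 12, 13, 14, 15}


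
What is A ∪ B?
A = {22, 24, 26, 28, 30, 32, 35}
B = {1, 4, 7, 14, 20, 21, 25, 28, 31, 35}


Set A = {22, 24, 26, 28, 30, 32, 35}
Set B = {1, 4, 7, 14, 20, 21, 25, 28, 31, 35}
A ∪ B includes all elements in either set.
Elements from A: {22, 24, 26, 28, 30, 32, 35}
Elements from B not already included: {1, 4, 7, 14, 20, 21, 25, 31}
A ∪ B = {1, 4, 7, 14, 20, 21, 22, 24, 25, 26, 28, 30, 31, 32, 35}

{1, 4, 7, 14, 20, 21, 22, 24, 25, 26, 28, 30, 31, 32, 35}


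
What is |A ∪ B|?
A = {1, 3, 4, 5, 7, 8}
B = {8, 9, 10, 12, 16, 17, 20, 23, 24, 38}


Set A = {1, 3, 4, 5, 7, 8}, |A| = 6
Set B = {8, 9, 10, 12, 16, 17, 20, 23, 24, 38}, |B| = 10
A ∩ B = {8}, |A ∩ B| = 1
|A ∪ B| = |A| + |B| - |A ∩ B| = 6 + 10 - 1 = 15

15


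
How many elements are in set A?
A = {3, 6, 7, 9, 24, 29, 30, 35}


Set A = {3, 6, 7, 9, 24, 29, 30, 35}
Listing elements: 3, 6, 7, 9, 24, 29, 30, 35
Counting: 8 elements
|A| = 8

8


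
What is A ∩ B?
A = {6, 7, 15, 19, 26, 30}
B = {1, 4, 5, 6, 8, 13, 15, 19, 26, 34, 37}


Set A = {6, 7, 15, 19, 26, 30}
Set B = {1, 4, 5, 6, 8, 13, 15, 19, 26, 34, 37}
A ∩ B includes only elements in both sets.
Check each element of A against B:
6 ✓, 7 ✗, 15 ✓, 19 ✓, 26 ✓, 30 ✗
A ∩ B = {6, 15, 19, 26}

{6, 15, 19, 26}


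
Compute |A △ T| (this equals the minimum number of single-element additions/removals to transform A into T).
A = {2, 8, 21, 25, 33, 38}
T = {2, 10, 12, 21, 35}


Set A = {2, 8, 21, 25, 33, 38}
Set T = {2, 10, 12, 21, 35}
Elements to remove from A (in A, not in T): {8, 25, 33, 38} → 4 removals
Elements to add to A (in T, not in A): {10, 12, 35} → 3 additions
Total edits = 4 + 3 = 7

7


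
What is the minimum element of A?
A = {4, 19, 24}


Set A = {4, 19, 24}
Elements in ascending order: 4, 19, 24
The smallest element is 4.

4


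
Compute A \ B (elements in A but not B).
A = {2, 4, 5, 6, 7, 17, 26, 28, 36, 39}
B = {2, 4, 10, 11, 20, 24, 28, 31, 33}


Set A = {2, 4, 5, 6, 7, 17, 26, 28, 36, 39}
Set B = {2, 4, 10, 11, 20, 24, 28, 31, 33}
A \ B includes elements in A that are not in B.
Check each element of A:
2 (in B, remove), 4 (in B, remove), 5 (not in B, keep), 6 (not in B, keep), 7 (not in B, keep), 17 (not in B, keep), 26 (not in B, keep), 28 (in B, remove), 36 (not in B, keep), 39 (not in B, keep)
A \ B = {5, 6, 7, 17, 26, 36, 39}

{5, 6, 7, 17, 26, 36, 39}


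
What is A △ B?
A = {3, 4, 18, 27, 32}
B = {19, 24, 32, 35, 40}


Set A = {3, 4, 18, 27, 32}
Set B = {19, 24, 32, 35, 40}
A △ B = (A \ B) ∪ (B \ A)
Elements in A but not B: {3, 4, 18, 27}
Elements in B but not A: {19, 24, 35, 40}
A △ B = {3, 4, 18, 19, 24, 27, 35, 40}

{3, 4, 18, 19, 24, 27, 35, 40}


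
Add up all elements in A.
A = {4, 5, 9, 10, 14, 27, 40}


Set A = {4, 5, 9, 10, 14, 27, 40}
Sum = 4 + 5 + 9 + 10 + 14 + 27 + 40 = 109

109


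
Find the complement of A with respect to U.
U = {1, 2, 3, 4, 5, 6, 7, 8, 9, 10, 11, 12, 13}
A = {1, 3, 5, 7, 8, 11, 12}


Universal set U = {1, 2, 3, 4, 5, 6, 7, 8, 9, 10, 11, 12, 13}
Set A = {1, 3, 5, 7, 8, 11, 12}
A' = U \ A = elements in U but not in A
Checking each element of U:
1 (in A, exclude), 2 (not in A, include), 3 (in A, exclude), 4 (not in A, include), 5 (in A, exclude), 6 (not in A, include), 7 (in A, exclude), 8 (in A, exclude), 9 (not in A, include), 10 (not in A, include), 11 (in A, exclude), 12 (in A, exclude), 13 (not in A, include)
A' = {2, 4, 6, 9, 10, 13}

{2, 4, 6, 9, 10, 13}


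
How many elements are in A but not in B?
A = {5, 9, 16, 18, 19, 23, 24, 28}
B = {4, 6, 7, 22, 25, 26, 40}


Set A = {5, 9, 16, 18, 19, 23, 24, 28}
Set B = {4, 6, 7, 22, 25, 26, 40}
A \ B = {5, 9, 16, 18, 19, 23, 24, 28}
|A \ B| = 8

8


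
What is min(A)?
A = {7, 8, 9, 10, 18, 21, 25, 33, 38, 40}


Set A = {7, 8, 9, 10, 18, 21, 25, 33, 38, 40}
Elements in ascending order: 7, 8, 9, 10, 18, 21, 25, 33, 38, 40
The smallest element is 7.

7


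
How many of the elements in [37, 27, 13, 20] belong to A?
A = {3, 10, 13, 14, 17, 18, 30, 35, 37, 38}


Set A = {3, 10, 13, 14, 17, 18, 30, 35, 37, 38}
Candidates: [37, 27, 13, 20]
Check each candidate:
37 ∈ A, 27 ∉ A, 13 ∈ A, 20 ∉ A
Count of candidates in A: 2

2


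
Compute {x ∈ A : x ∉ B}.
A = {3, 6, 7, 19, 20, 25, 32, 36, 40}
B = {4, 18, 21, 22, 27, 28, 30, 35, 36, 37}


Set A = {3, 6, 7, 19, 20, 25, 32, 36, 40}
Set B = {4, 18, 21, 22, 27, 28, 30, 35, 36, 37}
Check each element of A against B:
3 ∉ B (include), 6 ∉ B (include), 7 ∉ B (include), 19 ∉ B (include), 20 ∉ B (include), 25 ∉ B (include), 32 ∉ B (include), 36 ∈ B, 40 ∉ B (include)
Elements of A not in B: {3, 6, 7, 19, 20, 25, 32, 40}

{3, 6, 7, 19, 20, 25, 32, 40}


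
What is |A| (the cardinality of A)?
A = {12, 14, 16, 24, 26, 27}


Set A = {12, 14, 16, 24, 26, 27}
Listing elements: 12, 14, 16, 24, 26, 27
Counting: 6 elements
|A| = 6

6


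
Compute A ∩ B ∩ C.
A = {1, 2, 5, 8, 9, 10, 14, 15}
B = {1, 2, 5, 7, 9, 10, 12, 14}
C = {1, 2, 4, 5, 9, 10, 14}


Set A = {1, 2, 5, 8, 9, 10, 14, 15}
Set B = {1, 2, 5, 7, 9, 10, 12, 14}
Set C = {1, 2, 4, 5, 9, 10, 14}
First, A ∩ B = {1, 2, 5, 9, 10, 14}
Then, (A ∩ B) ∩ C = {1, 2, 5, 9, 10, 14}

{1, 2, 5, 9, 10, 14}


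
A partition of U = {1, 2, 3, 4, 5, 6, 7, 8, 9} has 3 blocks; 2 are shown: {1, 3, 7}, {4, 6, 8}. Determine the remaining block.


U = {1, 2, 3, 4, 5, 6, 7, 8, 9}
Shown blocks: {1, 3, 7}, {4, 6, 8}
A partition's blocks are pairwise disjoint and cover U, so the missing block = U \ (union of shown blocks).
Union of shown blocks: {1, 3, 4, 6, 7, 8}
Missing block = U \ (union) = {2, 5, 9}

{2, 5, 9}


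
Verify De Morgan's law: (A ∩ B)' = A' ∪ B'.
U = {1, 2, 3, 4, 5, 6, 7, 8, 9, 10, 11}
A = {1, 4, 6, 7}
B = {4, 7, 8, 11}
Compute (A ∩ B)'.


U = {1, 2, 3, 4, 5, 6, 7, 8, 9, 10, 11}
A = {1, 4, 6, 7}, B = {4, 7, 8, 11}
A ∩ B = {4, 7}
(A ∩ B)' = U \ (A ∩ B) = {1, 2, 3, 5, 6, 8, 9, 10, 11}
Verification via A' ∪ B': A' = {2, 3, 5, 8, 9, 10, 11}, B' = {1, 2, 3, 5, 6, 9, 10}
A' ∪ B' = {1, 2, 3, 5, 6, 8, 9, 10, 11} ✓

{1, 2, 3, 5, 6, 8, 9, 10, 11}


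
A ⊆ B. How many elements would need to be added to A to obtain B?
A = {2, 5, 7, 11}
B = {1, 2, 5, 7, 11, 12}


Set A = {2, 5, 7, 11}, |A| = 4
Set B = {1, 2, 5, 7, 11, 12}, |B| = 6
Since A ⊆ B: B \ A = {1, 12}
|B| - |A| = 6 - 4 = 2

2


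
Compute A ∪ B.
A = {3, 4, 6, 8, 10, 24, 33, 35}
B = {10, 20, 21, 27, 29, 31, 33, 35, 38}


Set A = {3, 4, 6, 8, 10, 24, 33, 35}
Set B = {10, 20, 21, 27, 29, 31, 33, 35, 38}
A ∪ B includes all elements in either set.
Elements from A: {3, 4, 6, 8, 10, 24, 33, 35}
Elements from B not already included: {20, 21, 27, 29, 31, 38}
A ∪ B = {3, 4, 6, 8, 10, 20, 21, 24, 27, 29, 31, 33, 35, 38}

{3, 4, 6, 8, 10, 20, 21, 24, 27, 29, 31, 33, 35, 38}


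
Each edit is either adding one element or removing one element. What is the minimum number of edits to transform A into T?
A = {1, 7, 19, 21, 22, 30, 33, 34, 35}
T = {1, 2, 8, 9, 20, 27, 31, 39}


Set A = {1, 7, 19, 21, 22, 30, 33, 34, 35}
Set T = {1, 2, 8, 9, 20, 27, 31, 39}
Elements to remove from A (in A, not in T): {7, 19, 21, 22, 30, 33, 34, 35} → 8 removals
Elements to add to A (in T, not in A): {2, 8, 9, 20, 27, 31, 39} → 7 additions
Total edits = 8 + 7 = 15

15


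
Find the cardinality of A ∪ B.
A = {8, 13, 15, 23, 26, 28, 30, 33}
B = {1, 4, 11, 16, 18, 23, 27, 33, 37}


Set A = {8, 13, 15, 23, 26, 28, 30, 33}, |A| = 8
Set B = {1, 4, 11, 16, 18, 23, 27, 33, 37}, |B| = 9
A ∩ B = {23, 33}, |A ∩ B| = 2
|A ∪ B| = |A| + |B| - |A ∩ B| = 8 + 9 - 2 = 15

15


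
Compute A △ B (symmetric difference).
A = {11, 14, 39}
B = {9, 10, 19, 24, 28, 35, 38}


Set A = {11, 14, 39}
Set B = {9, 10, 19, 24, 28, 35, 38}
A △ B = (A \ B) ∪ (B \ A)
Elements in A but not B: {11, 14, 39}
Elements in B but not A: {9, 10, 19, 24, 28, 35, 38}
A △ B = {9, 10, 11, 14, 19, 24, 28, 35, 38, 39}

{9, 10, 11, 14, 19, 24, 28, 35, 38, 39}


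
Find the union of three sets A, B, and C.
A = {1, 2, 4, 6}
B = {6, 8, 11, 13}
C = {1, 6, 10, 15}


Set A = {1, 2, 4, 6}
Set B = {6, 8, 11, 13}
Set C = {1, 6, 10, 15}
First, A ∪ B = {1, 2, 4, 6, 8, 11, 13}
Then, (A ∪ B) ∪ C = {1, 2, 4, 6, 8, 10, 11, 13, 15}

{1, 2, 4, 6, 8, 10, 11, 13, 15}


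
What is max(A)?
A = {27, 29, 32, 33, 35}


Set A = {27, 29, 32, 33, 35}
Elements in ascending order: 27, 29, 32, 33, 35
The largest element is 35.

35


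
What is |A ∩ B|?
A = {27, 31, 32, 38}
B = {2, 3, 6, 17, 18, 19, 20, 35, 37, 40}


Set A = {27, 31, 32, 38}
Set B = {2, 3, 6, 17, 18, 19, 20, 35, 37, 40}
A ∩ B = {}
|A ∩ B| = 0

0


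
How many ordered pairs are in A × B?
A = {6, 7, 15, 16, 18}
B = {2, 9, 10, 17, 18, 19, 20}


Set A = {6, 7, 15, 16, 18} has 5 elements.
Set B = {2, 9, 10, 17, 18, 19, 20} has 7 elements.
|A × B| = |A| × |B| = 5 × 7 = 35

35


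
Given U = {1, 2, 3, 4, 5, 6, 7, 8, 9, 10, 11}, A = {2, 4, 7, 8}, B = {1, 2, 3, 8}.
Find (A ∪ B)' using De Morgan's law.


U = {1, 2, 3, 4, 5, 6, 7, 8, 9, 10, 11}
A = {2, 4, 7, 8}, B = {1, 2, 3, 8}
A ∪ B = {1, 2, 3, 4, 7, 8}
(A ∪ B)' = U \ (A ∪ B) = {5, 6, 9, 10, 11}
Verification via A' ∩ B': A' = {1, 3, 5, 6, 9, 10, 11}, B' = {4, 5, 6, 7, 9, 10, 11}
A' ∩ B' = {5, 6, 9, 10, 11} ✓

{5, 6, 9, 10, 11}


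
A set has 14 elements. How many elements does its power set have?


The set has 14 elements.
The power set contains all possible subsets.
|P(A)| = 2^|A| = 2^14 = 16384

16384


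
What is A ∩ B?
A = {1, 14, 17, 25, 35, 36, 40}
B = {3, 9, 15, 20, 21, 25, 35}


Set A = {1, 14, 17, 25, 35, 36, 40}
Set B = {3, 9, 15, 20, 21, 25, 35}
A ∩ B includes only elements in both sets.
Check each element of A against B:
1 ✗, 14 ✗, 17 ✗, 25 ✓, 35 ✓, 36 ✗, 40 ✗
A ∩ B = {25, 35}

{25, 35}


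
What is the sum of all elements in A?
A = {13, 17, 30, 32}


Set A = {13, 17, 30, 32}
Sum = 13 + 17 + 30 + 32 = 92

92


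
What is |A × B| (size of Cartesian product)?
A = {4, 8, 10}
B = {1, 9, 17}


Set A = {4, 8, 10} has 3 elements.
Set B = {1, 9, 17} has 3 elements.
|A × B| = |A| × |B| = 3 × 3 = 9

9


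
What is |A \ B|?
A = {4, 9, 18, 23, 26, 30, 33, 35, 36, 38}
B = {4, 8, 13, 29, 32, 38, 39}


Set A = {4, 9, 18, 23, 26, 30, 33, 35, 36, 38}
Set B = {4, 8, 13, 29, 32, 38, 39}
A \ B = {9, 18, 23, 26, 30, 33, 35, 36}
|A \ B| = 8

8


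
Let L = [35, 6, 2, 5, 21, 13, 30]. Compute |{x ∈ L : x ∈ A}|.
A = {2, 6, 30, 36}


Set A = {2, 6, 30, 36}
Candidates: [35, 6, 2, 5, 21, 13, 30]
Check each candidate:
35 ∉ A, 6 ∈ A, 2 ∈ A, 5 ∉ A, 21 ∉ A, 13 ∉ A, 30 ∈ A
Count of candidates in A: 3

3


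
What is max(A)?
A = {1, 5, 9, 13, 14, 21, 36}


Set A = {1, 5, 9, 13, 14, 21, 36}
Elements in ascending order: 1, 5, 9, 13, 14, 21, 36
The largest element is 36.

36


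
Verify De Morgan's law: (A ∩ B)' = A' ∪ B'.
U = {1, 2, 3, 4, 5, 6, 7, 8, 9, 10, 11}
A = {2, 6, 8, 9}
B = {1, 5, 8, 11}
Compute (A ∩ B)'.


U = {1, 2, 3, 4, 5, 6, 7, 8, 9, 10, 11}
A = {2, 6, 8, 9}, B = {1, 5, 8, 11}
A ∩ B = {8}
(A ∩ B)' = U \ (A ∩ B) = {1, 2, 3, 4, 5, 6, 7, 9, 10, 11}
Verification via A' ∪ B': A' = {1, 3, 4, 5, 7, 10, 11}, B' = {2, 3, 4, 6, 7, 9, 10}
A' ∪ B' = {1, 2, 3, 4, 5, 6, 7, 9, 10, 11} ✓

{1, 2, 3, 4, 5, 6, 7, 9, 10, 11}


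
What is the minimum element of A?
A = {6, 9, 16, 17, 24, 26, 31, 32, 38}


Set A = {6, 9, 16, 17, 24, 26, 31, 32, 38}
Elements in ascending order: 6, 9, 16, 17, 24, 26, 31, 32, 38
The smallest element is 6.

6


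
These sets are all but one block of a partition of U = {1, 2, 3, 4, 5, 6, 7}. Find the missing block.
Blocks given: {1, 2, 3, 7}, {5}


U = {1, 2, 3, 4, 5, 6, 7}
Shown blocks: {1, 2, 3, 7}, {5}
A partition's blocks are pairwise disjoint and cover U, so the missing block = U \ (union of shown blocks).
Union of shown blocks: {1, 2, 3, 5, 7}
Missing block = U \ (union) = {4, 6}

{4, 6}


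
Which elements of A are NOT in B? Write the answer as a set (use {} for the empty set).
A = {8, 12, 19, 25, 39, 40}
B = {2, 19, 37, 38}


Set A = {8, 12, 19, 25, 39, 40}
Set B = {2, 19, 37, 38}
Check each element of A against B:
8 ∉ B (include), 12 ∉ B (include), 19 ∈ B, 25 ∉ B (include), 39 ∉ B (include), 40 ∉ B (include)
Elements of A not in B: {8, 12, 25, 39, 40}

{8, 12, 25, 39, 40}


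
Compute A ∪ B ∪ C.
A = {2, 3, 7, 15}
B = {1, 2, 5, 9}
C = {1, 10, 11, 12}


Set A = {2, 3, 7, 15}
Set B = {1, 2, 5, 9}
Set C = {1, 10, 11, 12}
First, A ∪ B = {1, 2, 3, 5, 7, 9, 15}
Then, (A ∪ B) ∪ C = {1, 2, 3, 5, 7, 9, 10, 11, 12, 15}

{1, 2, 3, 5, 7, 9, 10, 11, 12, 15}


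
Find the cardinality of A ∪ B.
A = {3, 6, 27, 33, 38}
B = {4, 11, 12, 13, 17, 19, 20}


Set A = {3, 6, 27, 33, 38}, |A| = 5
Set B = {4, 11, 12, 13, 17, 19, 20}, |B| = 7
A ∩ B = {}, |A ∩ B| = 0
|A ∪ B| = |A| + |B| - |A ∩ B| = 5 + 7 - 0 = 12

12


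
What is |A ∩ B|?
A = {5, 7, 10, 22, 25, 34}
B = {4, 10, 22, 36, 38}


Set A = {5, 7, 10, 22, 25, 34}
Set B = {4, 10, 22, 36, 38}
A ∩ B = {10, 22}
|A ∩ B| = 2

2


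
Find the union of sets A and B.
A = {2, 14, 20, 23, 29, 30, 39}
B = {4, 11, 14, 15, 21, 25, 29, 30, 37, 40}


Set A = {2, 14, 20, 23, 29, 30, 39}
Set B = {4, 11, 14, 15, 21, 25, 29, 30, 37, 40}
A ∪ B includes all elements in either set.
Elements from A: {2, 14, 20, 23, 29, 30, 39}
Elements from B not already included: {4, 11, 15, 21, 25, 37, 40}
A ∪ B = {2, 4, 11, 14, 15, 20, 21, 23, 25, 29, 30, 37, 39, 40}

{2, 4, 11, 14, 15, 20, 21, 23, 25, 29, 30, 37, 39, 40}


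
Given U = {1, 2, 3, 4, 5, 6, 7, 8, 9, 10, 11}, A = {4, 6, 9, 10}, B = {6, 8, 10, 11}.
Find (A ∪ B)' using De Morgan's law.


U = {1, 2, 3, 4, 5, 6, 7, 8, 9, 10, 11}
A = {4, 6, 9, 10}, B = {6, 8, 10, 11}
A ∪ B = {4, 6, 8, 9, 10, 11}
(A ∪ B)' = U \ (A ∪ B) = {1, 2, 3, 5, 7}
Verification via A' ∩ B': A' = {1, 2, 3, 5, 7, 8, 11}, B' = {1, 2, 3, 4, 5, 7, 9}
A' ∩ B' = {1, 2, 3, 5, 7} ✓

{1, 2, 3, 5, 7}


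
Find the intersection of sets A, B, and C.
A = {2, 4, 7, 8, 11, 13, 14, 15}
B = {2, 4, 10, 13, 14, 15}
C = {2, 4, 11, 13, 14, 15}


Set A = {2, 4, 7, 8, 11, 13, 14, 15}
Set B = {2, 4, 10, 13, 14, 15}
Set C = {2, 4, 11, 13, 14, 15}
First, A ∩ B = {2, 4, 13, 14, 15}
Then, (A ∩ B) ∩ C = {2, 4, 13, 14, 15}

{2, 4, 13, 14, 15}


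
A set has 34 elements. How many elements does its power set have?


The set has 34 elements.
The power set contains all possible subsets.
|P(A)| = 2^|A| = 2^34 = 17179869184

17179869184


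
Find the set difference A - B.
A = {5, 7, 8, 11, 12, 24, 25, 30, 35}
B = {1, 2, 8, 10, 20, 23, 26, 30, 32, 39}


Set A = {5, 7, 8, 11, 12, 24, 25, 30, 35}
Set B = {1, 2, 8, 10, 20, 23, 26, 30, 32, 39}
A \ B includes elements in A that are not in B.
Check each element of A:
5 (not in B, keep), 7 (not in B, keep), 8 (in B, remove), 11 (not in B, keep), 12 (not in B, keep), 24 (not in B, keep), 25 (not in B, keep), 30 (in B, remove), 35 (not in B, keep)
A \ B = {5, 7, 11, 12, 24, 25, 35}

{5, 7, 11, 12, 24, 25, 35}


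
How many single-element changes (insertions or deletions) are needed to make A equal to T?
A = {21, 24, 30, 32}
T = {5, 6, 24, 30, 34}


Set A = {21, 24, 30, 32}
Set T = {5, 6, 24, 30, 34}
Elements to remove from A (in A, not in T): {21, 32} → 2 removals
Elements to add to A (in T, not in A): {5, 6, 34} → 3 additions
Total edits = 2 + 3 = 5

5


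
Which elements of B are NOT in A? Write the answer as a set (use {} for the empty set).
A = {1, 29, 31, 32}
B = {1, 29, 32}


Set A = {1, 29, 31, 32}
Set B = {1, 29, 32}
Check each element of B against A:
1 ∈ A, 29 ∈ A, 32 ∈ A
Elements of B not in A: {}

{}


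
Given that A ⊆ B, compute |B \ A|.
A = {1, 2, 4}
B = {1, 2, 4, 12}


Set A = {1, 2, 4}, |A| = 3
Set B = {1, 2, 4, 12}, |B| = 4
Since A ⊆ B: B \ A = {12}
|B| - |A| = 4 - 3 = 1

1


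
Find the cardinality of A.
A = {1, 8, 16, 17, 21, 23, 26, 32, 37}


Set A = {1, 8, 16, 17, 21, 23, 26, 32, 37}
Listing elements: 1, 8, 16, 17, 21, 23, 26, 32, 37
Counting: 9 elements
|A| = 9

9


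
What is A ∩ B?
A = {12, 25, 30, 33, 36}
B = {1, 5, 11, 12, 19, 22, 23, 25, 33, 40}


Set A = {12, 25, 30, 33, 36}
Set B = {1, 5, 11, 12, 19, 22, 23, 25, 33, 40}
A ∩ B includes only elements in both sets.
Check each element of A against B:
12 ✓, 25 ✓, 30 ✗, 33 ✓, 36 ✗
A ∩ B = {12, 25, 33}

{12, 25, 33}


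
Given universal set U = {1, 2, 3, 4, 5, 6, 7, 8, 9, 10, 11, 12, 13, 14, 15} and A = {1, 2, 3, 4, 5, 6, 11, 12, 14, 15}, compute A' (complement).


Universal set U = {1, 2, 3, 4, 5, 6, 7, 8, 9, 10, 11, 12, 13, 14, 15}
Set A = {1, 2, 3, 4, 5, 6, 11, 12, 14, 15}
A' = U \ A = elements in U but not in A
Checking each element of U:
1 (in A, exclude), 2 (in A, exclude), 3 (in A, exclude), 4 (in A, exclude), 5 (in A, exclude), 6 (in A, exclude), 7 (not in A, include), 8 (not in A, include), 9 (not in A, include), 10 (not in A, include), 11 (in A, exclude), 12 (in A, exclude), 13 (not in A, include), 14 (in A, exclude), 15 (in A, exclude)
A' = {7, 8, 9, 10, 13}

{7, 8, 9, 10, 13}


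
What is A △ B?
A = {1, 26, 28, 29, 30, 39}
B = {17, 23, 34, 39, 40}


Set A = {1, 26, 28, 29, 30, 39}
Set B = {17, 23, 34, 39, 40}
A △ B = (A \ B) ∪ (B \ A)
Elements in A but not B: {1, 26, 28, 29, 30}
Elements in B but not A: {17, 23, 34, 40}
A △ B = {1, 17, 23, 26, 28, 29, 30, 34, 40}

{1, 17, 23, 26, 28, 29, 30, 34, 40}


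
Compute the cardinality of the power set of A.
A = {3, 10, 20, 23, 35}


Set A = {3, 10, 20, 23, 35}
|A| = 5
The power set P(A) contains all subsets of A.
|P(A)| = 2^|A| = 2^5 = 32

32


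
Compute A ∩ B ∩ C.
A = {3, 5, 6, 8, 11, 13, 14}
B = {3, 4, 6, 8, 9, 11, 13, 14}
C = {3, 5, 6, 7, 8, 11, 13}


Set A = {3, 5, 6, 8, 11, 13, 14}
Set B = {3, 4, 6, 8, 9, 11, 13, 14}
Set C = {3, 5, 6, 7, 8, 11, 13}
First, A ∩ B = {3, 6, 8, 11, 13, 14}
Then, (A ∩ B) ∩ C = {3, 6, 8, 11, 13}

{3, 6, 8, 11, 13}


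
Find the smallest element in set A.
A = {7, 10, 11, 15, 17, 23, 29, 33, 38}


Set A = {7, 10, 11, 15, 17, 23, 29, 33, 38}
Elements in ascending order: 7, 10, 11, 15, 17, 23, 29, 33, 38
The smallest element is 7.

7


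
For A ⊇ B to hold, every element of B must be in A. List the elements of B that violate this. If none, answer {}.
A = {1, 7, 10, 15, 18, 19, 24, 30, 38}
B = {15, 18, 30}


Set A = {1, 7, 10, 15, 18, 19, 24, 30, 38}
Set B = {15, 18, 30}
Check each element of B against A:
15 ∈ A, 18 ∈ A, 30 ∈ A
Elements of B not in A: {}

{}


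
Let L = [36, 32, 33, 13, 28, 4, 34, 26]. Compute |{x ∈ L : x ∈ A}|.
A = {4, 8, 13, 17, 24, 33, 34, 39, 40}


Set A = {4, 8, 13, 17, 24, 33, 34, 39, 40}
Candidates: [36, 32, 33, 13, 28, 4, 34, 26]
Check each candidate:
36 ∉ A, 32 ∉ A, 33 ∈ A, 13 ∈ A, 28 ∉ A, 4 ∈ A, 34 ∈ A, 26 ∉ A
Count of candidates in A: 4

4


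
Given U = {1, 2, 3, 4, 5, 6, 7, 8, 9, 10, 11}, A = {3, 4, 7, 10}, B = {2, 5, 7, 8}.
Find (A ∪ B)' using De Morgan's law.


U = {1, 2, 3, 4, 5, 6, 7, 8, 9, 10, 11}
A = {3, 4, 7, 10}, B = {2, 5, 7, 8}
A ∪ B = {2, 3, 4, 5, 7, 8, 10}
(A ∪ B)' = U \ (A ∪ B) = {1, 6, 9, 11}
Verification via A' ∩ B': A' = {1, 2, 5, 6, 8, 9, 11}, B' = {1, 3, 4, 6, 9, 10, 11}
A' ∩ B' = {1, 6, 9, 11} ✓

{1, 6, 9, 11}


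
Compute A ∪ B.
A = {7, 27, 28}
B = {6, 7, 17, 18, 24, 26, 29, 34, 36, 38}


Set A = {7, 27, 28}
Set B = {6, 7, 17, 18, 24, 26, 29, 34, 36, 38}
A ∪ B includes all elements in either set.
Elements from A: {7, 27, 28}
Elements from B not already included: {6, 17, 18, 24, 26, 29, 34, 36, 38}
A ∪ B = {6, 7, 17, 18, 24, 26, 27, 28, 29, 34, 36, 38}

{6, 7, 17, 18, 24, 26, 27, 28, 29, 34, 36, 38}


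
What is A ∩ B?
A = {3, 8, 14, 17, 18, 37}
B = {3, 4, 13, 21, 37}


Set A = {3, 8, 14, 17, 18, 37}
Set B = {3, 4, 13, 21, 37}
A ∩ B includes only elements in both sets.
Check each element of A against B:
3 ✓, 8 ✗, 14 ✗, 17 ✗, 18 ✗, 37 ✓
A ∩ B = {3, 37}

{3, 37}


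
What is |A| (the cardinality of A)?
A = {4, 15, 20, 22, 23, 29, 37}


Set A = {4, 15, 20, 22, 23, 29, 37}
Listing elements: 4, 15, 20, 22, 23, 29, 37
Counting: 7 elements
|A| = 7

7


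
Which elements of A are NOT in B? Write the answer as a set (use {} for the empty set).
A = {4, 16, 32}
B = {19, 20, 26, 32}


Set A = {4, 16, 32}
Set B = {19, 20, 26, 32}
Check each element of A against B:
4 ∉ B (include), 16 ∉ B (include), 32 ∈ B
Elements of A not in B: {4, 16}

{4, 16}


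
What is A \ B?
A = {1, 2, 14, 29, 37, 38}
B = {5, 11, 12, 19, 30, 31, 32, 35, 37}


Set A = {1, 2, 14, 29, 37, 38}
Set B = {5, 11, 12, 19, 30, 31, 32, 35, 37}
A \ B includes elements in A that are not in B.
Check each element of A:
1 (not in B, keep), 2 (not in B, keep), 14 (not in B, keep), 29 (not in B, keep), 37 (in B, remove), 38 (not in B, keep)
A \ B = {1, 2, 14, 29, 38}

{1, 2, 14, 29, 38}


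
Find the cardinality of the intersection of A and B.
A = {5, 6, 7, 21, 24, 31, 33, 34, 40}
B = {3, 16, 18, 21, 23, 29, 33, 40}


Set A = {5, 6, 7, 21, 24, 31, 33, 34, 40}
Set B = {3, 16, 18, 21, 23, 29, 33, 40}
A ∩ B = {21, 33, 40}
|A ∩ B| = 3

3


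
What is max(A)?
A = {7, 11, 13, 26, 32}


Set A = {7, 11, 13, 26, 32}
Elements in ascending order: 7, 11, 13, 26, 32
The largest element is 32.

32


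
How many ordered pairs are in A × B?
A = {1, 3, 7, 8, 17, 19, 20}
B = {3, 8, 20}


Set A = {1, 3, 7, 8, 17, 19, 20} has 7 elements.
Set B = {3, 8, 20} has 3 elements.
|A × B| = |A| × |B| = 7 × 3 = 21

21


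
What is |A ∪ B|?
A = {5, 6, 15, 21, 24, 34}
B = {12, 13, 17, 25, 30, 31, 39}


Set A = {5, 6, 15, 21, 24, 34}, |A| = 6
Set B = {12, 13, 17, 25, 30, 31, 39}, |B| = 7
A ∩ B = {}, |A ∩ B| = 0
|A ∪ B| = |A| + |B| - |A ∩ B| = 6 + 7 - 0 = 13

13


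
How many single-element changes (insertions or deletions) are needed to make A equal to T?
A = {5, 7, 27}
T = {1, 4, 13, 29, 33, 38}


Set A = {5, 7, 27}
Set T = {1, 4, 13, 29, 33, 38}
Elements to remove from A (in A, not in T): {5, 7, 27} → 3 removals
Elements to add to A (in T, not in A): {1, 4, 13, 29, 33, 38} → 6 additions
Total edits = 3 + 6 = 9

9


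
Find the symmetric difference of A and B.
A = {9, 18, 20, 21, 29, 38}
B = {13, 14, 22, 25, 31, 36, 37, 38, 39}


Set A = {9, 18, 20, 21, 29, 38}
Set B = {13, 14, 22, 25, 31, 36, 37, 38, 39}
A △ B = (A \ B) ∪ (B \ A)
Elements in A but not B: {9, 18, 20, 21, 29}
Elements in B but not A: {13, 14, 22, 25, 31, 36, 37, 39}
A △ B = {9, 13, 14, 18, 20, 21, 22, 25, 29, 31, 36, 37, 39}

{9, 13, 14, 18, 20, 21, 22, 25, 29, 31, 36, 37, 39}


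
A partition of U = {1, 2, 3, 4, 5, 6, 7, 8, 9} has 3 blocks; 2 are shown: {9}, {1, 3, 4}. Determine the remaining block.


U = {1, 2, 3, 4, 5, 6, 7, 8, 9}
Shown blocks: {9}, {1, 3, 4}
A partition's blocks are pairwise disjoint and cover U, so the missing block = U \ (union of shown blocks).
Union of shown blocks: {1, 3, 4, 9}
Missing block = U \ (union) = {2, 5, 6, 7, 8}

{2, 5, 6, 7, 8}


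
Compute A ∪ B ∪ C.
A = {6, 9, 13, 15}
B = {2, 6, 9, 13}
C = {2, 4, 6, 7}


Set A = {6, 9, 13, 15}
Set B = {2, 6, 9, 13}
Set C = {2, 4, 6, 7}
First, A ∪ B = {2, 6, 9, 13, 15}
Then, (A ∪ B) ∪ C = {2, 4, 6, 7, 9, 13, 15}

{2, 4, 6, 7, 9, 13, 15}


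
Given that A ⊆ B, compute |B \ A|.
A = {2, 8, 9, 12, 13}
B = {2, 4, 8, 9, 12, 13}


Set A = {2, 8, 9, 12, 13}, |A| = 5
Set B = {2, 4, 8, 9, 12, 13}, |B| = 6
Since A ⊆ B: B \ A = {4}
|B| - |A| = 6 - 5 = 1

1


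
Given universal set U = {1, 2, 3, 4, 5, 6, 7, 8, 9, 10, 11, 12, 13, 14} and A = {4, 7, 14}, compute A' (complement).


Universal set U = {1, 2, 3, 4, 5, 6, 7, 8, 9, 10, 11, 12, 13, 14}
Set A = {4, 7, 14}
A' = U \ A = elements in U but not in A
Checking each element of U:
1 (not in A, include), 2 (not in A, include), 3 (not in A, include), 4 (in A, exclude), 5 (not in A, include), 6 (not in A, include), 7 (in A, exclude), 8 (not in A, include), 9 (not in A, include), 10 (not in A, include), 11 (not in A, include), 12 (not in A, include), 13 (not in A, include), 14 (in A, exclude)
A' = {1, 2, 3, 5, 6, 8, 9, 10, 11, 12, 13}

{1, 2, 3, 5, 6, 8, 9, 10, 11, 12, 13}


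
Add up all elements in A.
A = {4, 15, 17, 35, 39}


Set A = {4, 15, 17, 35, 39}
Sum = 4 + 15 + 17 + 35 + 39 = 110

110


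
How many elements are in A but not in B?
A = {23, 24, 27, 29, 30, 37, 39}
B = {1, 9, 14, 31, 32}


Set A = {23, 24, 27, 29, 30, 37, 39}
Set B = {1, 9, 14, 31, 32}
A \ B = {23, 24, 27, 29, 30, 37, 39}
|A \ B| = 7

7


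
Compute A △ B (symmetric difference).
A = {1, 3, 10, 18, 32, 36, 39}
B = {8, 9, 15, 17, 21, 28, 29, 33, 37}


Set A = {1, 3, 10, 18, 32, 36, 39}
Set B = {8, 9, 15, 17, 21, 28, 29, 33, 37}
A △ B = (A \ B) ∪ (B \ A)
Elements in A but not B: {1, 3, 10, 18, 32, 36, 39}
Elements in B but not A: {8, 9, 15, 17, 21, 28, 29, 33, 37}
A △ B = {1, 3, 8, 9, 10, 15, 17, 18, 21, 28, 29, 32, 33, 36, 37, 39}

{1, 3, 8, 9, 10, 15, 17, 18, 21, 28, 29, 32, 33, 36, 37, 39}


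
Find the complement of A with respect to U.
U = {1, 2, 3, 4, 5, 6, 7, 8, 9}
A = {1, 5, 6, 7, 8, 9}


Universal set U = {1, 2, 3, 4, 5, 6, 7, 8, 9}
Set A = {1, 5, 6, 7, 8, 9}
A' = U \ A = elements in U but not in A
Checking each element of U:
1 (in A, exclude), 2 (not in A, include), 3 (not in A, include), 4 (not in A, include), 5 (in A, exclude), 6 (in A, exclude), 7 (in A, exclude), 8 (in A, exclude), 9 (in A, exclude)
A' = {2, 3, 4}

{2, 3, 4}


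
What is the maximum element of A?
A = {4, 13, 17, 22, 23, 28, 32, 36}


Set A = {4, 13, 17, 22, 23, 28, 32, 36}
Elements in ascending order: 4, 13, 17, 22, 23, 28, 32, 36
The largest element is 36.

36


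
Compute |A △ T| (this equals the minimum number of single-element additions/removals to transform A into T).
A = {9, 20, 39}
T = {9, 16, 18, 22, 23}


Set A = {9, 20, 39}
Set T = {9, 16, 18, 22, 23}
Elements to remove from A (in A, not in T): {20, 39} → 2 removals
Elements to add to A (in T, not in A): {16, 18, 22, 23} → 4 additions
Total edits = 2 + 4 = 6

6
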